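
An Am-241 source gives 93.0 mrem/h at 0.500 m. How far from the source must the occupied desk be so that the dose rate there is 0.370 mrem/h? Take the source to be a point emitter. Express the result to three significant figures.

7.93 m

Since intensity falls as 1/r², d₂ = d₁·√(I₁/I₂).
I₁/I₂ = 93.0/0.370 = 251.4, so d₂ = 0.500 × √251.4 = 7.928 m.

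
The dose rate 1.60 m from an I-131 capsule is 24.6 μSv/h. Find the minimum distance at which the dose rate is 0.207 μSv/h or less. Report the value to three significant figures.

17.4 m

Applying the 1/r² law, d₂ = d₁·√(I₁/I₂).
I₁/I₂ = 24.6/0.207 = 118.8, so d₂ = 1.60 × √118.8 = 17.44 m.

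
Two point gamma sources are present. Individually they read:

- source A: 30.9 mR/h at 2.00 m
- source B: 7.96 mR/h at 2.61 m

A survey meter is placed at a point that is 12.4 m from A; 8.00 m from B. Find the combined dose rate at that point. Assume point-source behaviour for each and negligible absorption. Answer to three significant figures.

By superposition, sum each source's inverse-square contribution:
A: 30.9 × (2.00/12.4)² = 0.8039 mR/h
B: 7.96 × (2.61/8.00)² = 0.8473 mR/h
Total = 0.8039 + 0.8473 = 1.651 mR/h.

1.65 mR/h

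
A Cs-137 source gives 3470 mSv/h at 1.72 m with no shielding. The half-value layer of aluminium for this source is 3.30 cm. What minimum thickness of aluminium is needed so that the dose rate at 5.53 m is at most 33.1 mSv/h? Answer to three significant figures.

At 5.53 m, distance alone gives (1.72/5.53)² = 0.09674, so 3470 × 0.09674 = 335.7 mSv/h.
Further attenuation needed: 335.7/33.1 = 10.14.
n = log₂(10.14) = 3.342 half-value layers.
Thickness = 3.342 × 3.30 cm = 11.03 cm.

11.0 cm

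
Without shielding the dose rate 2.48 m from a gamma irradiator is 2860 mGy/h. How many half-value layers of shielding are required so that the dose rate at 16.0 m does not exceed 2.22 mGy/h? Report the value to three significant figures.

4.95 half-value layers

At 16.0 m, distance alone gives 2860 × (2.48/16.0)² = 2860 × 0.02403 = 68.73 mGy/h.
Further attenuation needed: 68.73/2.22 = 30.96.
n = log₂(30.96) = 4.952 half-value layers.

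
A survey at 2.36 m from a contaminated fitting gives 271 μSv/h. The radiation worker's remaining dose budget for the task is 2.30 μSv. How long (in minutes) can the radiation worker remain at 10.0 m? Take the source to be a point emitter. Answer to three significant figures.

9.14 min

Applying the 1/r² law, rate at 10.0 m:
(2.36/10.0)² = 0.05570, so 271 × 0.05570 = 15.09 μSv/h.
Stay time = 2.30 μSv ÷ 15.09 μSv/h = 0.1524 h = 9.144 min.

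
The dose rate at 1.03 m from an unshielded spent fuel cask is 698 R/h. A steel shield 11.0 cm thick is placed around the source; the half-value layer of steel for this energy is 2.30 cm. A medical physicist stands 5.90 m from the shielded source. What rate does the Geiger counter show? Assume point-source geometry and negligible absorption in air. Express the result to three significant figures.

0.773 R/h

Distance alone: 698 × (1.03/5.90)² = 698 × 0.03048 = 21.28 R/h.
Shield: 11.0/2.30 = 4.783 half-value layers → attenuation 2^(−4.783) = 0.03632.
Combined: 21.28 × 0.03632 = 0.7729 R/h.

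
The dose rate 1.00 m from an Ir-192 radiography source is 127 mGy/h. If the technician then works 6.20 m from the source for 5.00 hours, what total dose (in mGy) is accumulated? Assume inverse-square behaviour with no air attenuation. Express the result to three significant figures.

16.5 mGy

Intensity scales as (d₁/d₂)², so rate at 6.20 m:
(1.00/6.20)² = 0.02601, so 127 × 0.02601 = 3.303 mGy/h.
Dose = rate × time = 3.303 mGy/h × 5.000 h = 16.52 mGy.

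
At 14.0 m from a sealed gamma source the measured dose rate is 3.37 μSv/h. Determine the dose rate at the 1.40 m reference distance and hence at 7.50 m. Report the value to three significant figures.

Since intensity falls as 1/r²,
At 1.40 m: 3.37 × (14.0/1.40)² = 3.37 × 100.0 = 337.0 μSv/h
At 7.50 m: 337.0 × (1.40/7.50)² = 337.0 × 0.03484 = 11.74 μSv/h.

337 μSv/h; 11.7 μSv/h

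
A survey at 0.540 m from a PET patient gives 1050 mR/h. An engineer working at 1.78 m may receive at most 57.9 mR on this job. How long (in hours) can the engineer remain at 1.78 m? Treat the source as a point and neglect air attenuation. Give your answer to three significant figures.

By the inverse-square law, rate at 1.78 m:
(0.540/1.78)² = 0.09203, so 1050 × 0.09203 = 96.63 mR/h.
Stay time = 57.9 mR ÷ 96.63 mR/h = 0.5992 h.

0.599 h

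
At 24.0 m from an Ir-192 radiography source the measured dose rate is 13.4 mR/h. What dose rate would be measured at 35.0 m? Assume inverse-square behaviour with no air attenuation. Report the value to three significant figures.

6.30 mR/h

Using I₁d₁² = I₂d₂², scaling from 24.0 m to 35.0 m:
13.4 × (24.0/35.0)² = 13.4 × 0.4702 = 6.301 mR/h.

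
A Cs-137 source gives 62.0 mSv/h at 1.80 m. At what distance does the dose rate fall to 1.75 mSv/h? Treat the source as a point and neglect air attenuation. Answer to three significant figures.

Using I₁d₁² = I₂d₂², d₂ = d₁·√(I₁/I₂).
I₁/I₂ = 62.0/1.75 = 35.43, so d₂ = 1.80 × √35.43 = 10.71 m.

10.7 m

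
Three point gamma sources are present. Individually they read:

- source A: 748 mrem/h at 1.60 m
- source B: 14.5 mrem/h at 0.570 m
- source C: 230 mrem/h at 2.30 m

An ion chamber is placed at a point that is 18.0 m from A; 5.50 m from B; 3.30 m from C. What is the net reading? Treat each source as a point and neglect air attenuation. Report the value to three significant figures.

Each source contributes Iᵢ·(dᵢ/rᵢ)²; contributions add.
A: 748 × (1.60/18.0)² = 5.910 mrem/h
B: 14.5 × (0.570/5.50)² = 0.1557 mrem/h
C: 230 × (2.30/3.30)² = 111.7 mrem/h
Total = 5.910 + 0.1557 + 111.7 = 117.8 mrem/h.

118 mrem/h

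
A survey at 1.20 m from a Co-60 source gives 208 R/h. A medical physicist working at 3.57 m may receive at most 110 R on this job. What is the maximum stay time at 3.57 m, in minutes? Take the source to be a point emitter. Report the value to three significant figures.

281 min

Intensity scales as (d₁/d₂)², so rate at 3.57 m:
(1.20/3.57)² = 0.1130, so 208 × 0.1130 = 23.50 R/h.
Stay time = 110 R ÷ 23.50 R/h = 4.681 h = 280.9 min.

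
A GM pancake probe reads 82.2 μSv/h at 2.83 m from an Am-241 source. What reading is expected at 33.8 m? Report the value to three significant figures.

Using I₁d₁² = I₂d₂², the rate at 33.8 m is
82.2 × (2.83/33.8)² = 82.2 × 0.007010 = 0.5762 μSv/h.

0.576 μSv/h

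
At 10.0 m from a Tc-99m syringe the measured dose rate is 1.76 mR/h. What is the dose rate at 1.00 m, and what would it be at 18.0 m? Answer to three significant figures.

Since intensity falls as 1/r²,
At 1.00 m: 1.76 × (10.0/1.00)² = 1.76 × 100.0 = 176.0 mR/h
At 18.0 m: (1.00/18.0)² = 0.003086, so 176.0 × 0.003086 = 0.5431 mR/h.

176 mR/h; 0.543 mR/h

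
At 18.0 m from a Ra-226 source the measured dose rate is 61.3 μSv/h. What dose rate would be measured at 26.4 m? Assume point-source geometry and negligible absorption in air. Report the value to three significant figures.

28.5 μSv/h

Applying the 1/r² law, scaling from 18.0 m to 26.4 m:
61.3 × (18.0/26.4)² = 61.3 × 0.4649 = 28.50 μSv/h.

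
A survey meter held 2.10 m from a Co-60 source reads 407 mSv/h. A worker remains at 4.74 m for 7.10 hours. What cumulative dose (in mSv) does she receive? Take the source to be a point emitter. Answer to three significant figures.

567 mSv

Applying the 1/r² law, rate at 4.74 m:
(2.10/4.74)² = 0.1963, so 407 × 0.1963 = 79.89 mSv/h.
Dose = rate × time = 79.89 mSv/h × 7.100 h = 567.2 mSv.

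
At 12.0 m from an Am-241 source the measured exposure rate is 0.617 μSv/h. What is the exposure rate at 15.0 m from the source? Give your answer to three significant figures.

0.395 μSv/h

Intensity scales as (d₁/d₂)², so scaling from 12.0 m to 15.0 m:
(12.0/15.0)² = 0.6400, so 0.617 × 0.6400 = 0.3949 μSv/h.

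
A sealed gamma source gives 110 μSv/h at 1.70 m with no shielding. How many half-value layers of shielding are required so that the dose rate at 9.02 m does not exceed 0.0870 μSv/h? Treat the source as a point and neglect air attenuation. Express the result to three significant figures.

At 9.02 m, distance alone gives (1.70/9.02)² = 0.03552, so 110 × 0.03552 = 3.907 μSv/h.
Further attenuation needed: 3.907/0.0870 = 44.91.
n = log₂(44.91) = 5.489 half-value layers.

5.49 half-value layers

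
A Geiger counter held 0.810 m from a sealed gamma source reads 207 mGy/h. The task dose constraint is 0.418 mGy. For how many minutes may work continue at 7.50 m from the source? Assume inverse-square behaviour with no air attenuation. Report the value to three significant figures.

Since intensity falls as 1/r², rate at 7.50 m:
(0.810/7.50)² = 0.01166, so 207 × 0.01166 = 2.414 mGy/h.
Stay time = 0.418 mGy ÷ 2.414 mGy/h = 0.1732 h = 10.39 min.

10.4 min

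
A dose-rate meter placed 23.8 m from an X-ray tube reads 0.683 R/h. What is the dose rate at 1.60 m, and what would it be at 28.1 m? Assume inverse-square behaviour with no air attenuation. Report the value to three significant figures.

Since intensity falls as 1/r²,
At 1.60 m: (23.8/1.60)² = 221.3, so 0.683 × 221.3 = 151.1 R/h
At 28.1 m: 151.1 × (1.60/28.1)² = 151.1 × 0.003242 = 0.4899 R/h.

151 R/h; 0.490 R/h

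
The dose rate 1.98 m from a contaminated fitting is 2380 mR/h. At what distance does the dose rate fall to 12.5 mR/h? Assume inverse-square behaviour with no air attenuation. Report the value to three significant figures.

Using I₁d₁² = I₂d₂², d₂ = d₁·√(I₁/I₂).
I₁/I₂ = 2380/12.5 = 190.4, so d₂ = 1.98 × √190.4 = 27.32 m.

27.3 m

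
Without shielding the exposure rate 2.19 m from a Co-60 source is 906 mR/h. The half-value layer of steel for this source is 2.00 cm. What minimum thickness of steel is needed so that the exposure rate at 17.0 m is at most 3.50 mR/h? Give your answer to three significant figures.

At 17.0 m, distance alone gives 906 × (2.19/17.0)² = 906 × 0.01660 = 15.04 mR/h.
Further attenuation needed: 15.04/3.50 = 4.297.
n = log₂(4.297) = 2.103 half-value layers.
Thickness = 2.103 × 2.00 cm = 4.206 cm.

4.21 cm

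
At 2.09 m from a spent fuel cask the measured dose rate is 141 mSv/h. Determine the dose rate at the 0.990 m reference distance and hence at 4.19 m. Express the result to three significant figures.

Using I₁d₁² = I₂d₂²,
At 0.990 m: 141 × (2.09/0.990)² = 141 × 4.457 = 628.4 mSv/h
At 4.19 m: (0.990/4.19)² = 0.05583, so 628.4 × 0.05583 = 35.08 mSv/h.

628 mSv/h; 35.1 mSv/h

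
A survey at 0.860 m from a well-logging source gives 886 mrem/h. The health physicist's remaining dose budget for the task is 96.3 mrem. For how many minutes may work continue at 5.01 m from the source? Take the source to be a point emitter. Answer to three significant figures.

By the inverse-square law, rate at 5.01 m:
886 × (0.860/5.01)² = 886 × 0.02947 = 26.11 mrem/h.
Stay time = 96.3 mrem ÷ 26.11 mrem/h = 3.688 h = 221.3 min.

221 min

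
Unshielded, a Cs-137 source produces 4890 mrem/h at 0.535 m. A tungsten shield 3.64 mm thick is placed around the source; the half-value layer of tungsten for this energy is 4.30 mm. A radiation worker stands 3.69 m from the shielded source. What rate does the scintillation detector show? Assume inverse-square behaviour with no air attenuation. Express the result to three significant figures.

57.2 mrem/h

Distance alone: (0.535/3.69)² = 0.02102, so 4890 × 0.02102 = 102.8 mrem/h.
Shield: 3.64/4.30 = 0.8465 half-value layers → attenuation 2^(−0.8465) = 0.5561.
Combined: 102.8 × 0.5561 = 57.17 mrem/h.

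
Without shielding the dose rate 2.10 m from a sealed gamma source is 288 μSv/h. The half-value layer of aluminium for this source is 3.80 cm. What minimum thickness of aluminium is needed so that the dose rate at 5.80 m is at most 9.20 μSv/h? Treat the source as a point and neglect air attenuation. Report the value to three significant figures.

7.74 cm

At 5.80 m, distance alone gives (2.10/5.80)² = 0.1311, so 288 × 0.1311 = 37.76 μSv/h.
Further attenuation needed: 37.76/9.20 = 4.104.
n = log₂(4.104) = 2.037 half-value layers.
Thickness = 2.037 × 3.80 cm = 7.741 cm.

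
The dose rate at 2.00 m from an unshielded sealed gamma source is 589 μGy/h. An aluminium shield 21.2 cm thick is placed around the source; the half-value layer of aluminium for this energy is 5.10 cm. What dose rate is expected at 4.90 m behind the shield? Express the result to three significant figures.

5.50 μGy/h

Distance alone: 589 × (2.00/4.90)² = 589 × 0.1666 = 98.13 μGy/h.
Shield: 21.2/5.10 = 4.157 half-value layers → attenuation 2^(−4.157) = 0.05606.
Combined: 98.13 × 0.05606 = 5.501 μGy/h.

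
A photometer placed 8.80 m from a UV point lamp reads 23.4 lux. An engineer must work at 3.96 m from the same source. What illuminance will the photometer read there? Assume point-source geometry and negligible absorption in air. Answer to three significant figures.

Using I₁d₁² = I₂d₂², scaling from 8.80 m to 3.96 m:
(8.80/3.96)² = 4.938, so 23.4 × 4.938 = 115.5 lux.

116 lux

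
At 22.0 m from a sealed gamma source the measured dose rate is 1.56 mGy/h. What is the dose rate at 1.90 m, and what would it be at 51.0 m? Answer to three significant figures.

By the inverse-square law,
At 1.90 m: 1.56 × (22.0/1.90)² = 1.56 × 134.1 = 209.2 mGy/h
At 51.0 m: 209.2 × (1.90/51.0)² = 209.2 × 0.001388 = 0.2904 mGy/h.

209 mGy/h; 0.290 mGy/h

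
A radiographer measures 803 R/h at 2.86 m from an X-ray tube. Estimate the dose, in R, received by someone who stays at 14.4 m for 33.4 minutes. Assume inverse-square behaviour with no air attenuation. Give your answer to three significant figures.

Applying the 1/r² law, rate at 14.4 m:
(2.86/14.4)² = 0.03945, so 803 × 0.03945 = 31.68 R/h.
Dose = rate × time = 31.68 R/h × 0.5567 h = 17.64 R.

17.6 R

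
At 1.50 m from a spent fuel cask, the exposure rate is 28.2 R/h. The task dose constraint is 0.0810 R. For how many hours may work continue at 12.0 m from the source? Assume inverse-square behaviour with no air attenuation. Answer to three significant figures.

Intensity scales as (d₁/d₂)², so rate at 12.0 m:
(1.50/12.0)² = 0.01562, so 28.2 × 0.01562 = 0.4405 R/h.
Stay time = 0.0810 R ÷ 0.4405 R/h = 0.1839 h.

0.184 h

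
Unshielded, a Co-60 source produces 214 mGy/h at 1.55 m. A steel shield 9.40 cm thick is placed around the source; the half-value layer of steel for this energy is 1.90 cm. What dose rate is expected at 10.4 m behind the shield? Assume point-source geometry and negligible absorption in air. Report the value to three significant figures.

0.154 mGy/h

Distance alone: 214 × (1.55/10.4)² = 214 × 0.02221 = 4.753 mGy/h.
Shield: 9.40/1.90 = 4.947 half-value layers → attenuation 2^(−4.947) = 0.03242.
Combined: 4.753 × 0.03242 = 0.1541 mGy/h.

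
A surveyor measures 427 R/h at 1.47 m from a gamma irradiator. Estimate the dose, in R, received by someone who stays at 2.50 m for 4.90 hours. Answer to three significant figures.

Intensity scales as (d₁/d₂)², so rate at 2.50 m:
(1.47/2.50)² = 0.3457, so 427 × 0.3457 = 147.6 R/h.
Dose = rate × time = 147.6 R/h × 4.900 h = 723.2 R.

723 R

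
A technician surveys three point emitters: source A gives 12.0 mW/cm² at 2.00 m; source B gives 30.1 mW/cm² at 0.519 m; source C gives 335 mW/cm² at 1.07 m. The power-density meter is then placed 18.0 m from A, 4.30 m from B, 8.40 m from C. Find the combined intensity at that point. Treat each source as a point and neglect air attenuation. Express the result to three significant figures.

By superposition, sum each source's inverse-square contribution:
A: 12.0 × (2.00/18.0)² = 0.1481 mW/cm²
B: 30.1 × (0.519/4.30)² = 0.4385 mW/cm²
C: 335 × (1.07/8.40)² = 5.436 mW/cm²
Total = 0.1481 + 0.4385 + 5.436 = 6.023 mW/cm².

6.02 mW/cm²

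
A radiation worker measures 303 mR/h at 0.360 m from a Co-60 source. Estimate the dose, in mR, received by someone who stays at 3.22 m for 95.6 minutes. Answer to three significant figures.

Intensity scales as (d₁/d₂)², so rate at 3.22 m:
(0.360/3.22)² = 0.01250, so 303 × 0.01250 = 3.788 mR/h.
Dose = rate × time = 3.788 mR/h × 1.593 h = 6.034 mR.

6.03 mR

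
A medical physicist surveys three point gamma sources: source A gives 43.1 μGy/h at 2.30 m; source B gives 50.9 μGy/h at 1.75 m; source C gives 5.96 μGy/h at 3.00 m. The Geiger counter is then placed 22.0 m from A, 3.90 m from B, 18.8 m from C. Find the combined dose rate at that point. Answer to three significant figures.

10.9 μGy/h

Each source contributes Iᵢ·(dᵢ/rᵢ)²; contributions add.
A: 43.1 × (2.30/22.0)² = 0.4711 μGy/h
B: 50.9 × (1.75/3.90)² = 10.25 μGy/h
C: 5.96 × (3.00/18.8)² = 0.1518 μGy/h
Total = 0.4711 + 10.25 + 0.1518 = 10.87 μGy/h.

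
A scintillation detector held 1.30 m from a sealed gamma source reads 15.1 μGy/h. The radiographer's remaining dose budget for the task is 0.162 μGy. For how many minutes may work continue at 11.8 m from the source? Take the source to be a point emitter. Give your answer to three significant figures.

53.0 min

Applying the 1/r² law, rate at 11.8 m:
15.1 × (1.30/11.8)² = 15.1 × 0.01214 = 0.1833 μGy/h.
Stay time = 0.162 μGy ÷ 0.1833 μGy/h = 0.8838 h = 53.03 min.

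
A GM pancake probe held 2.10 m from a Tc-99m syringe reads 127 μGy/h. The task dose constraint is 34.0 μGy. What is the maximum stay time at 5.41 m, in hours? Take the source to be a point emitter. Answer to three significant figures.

1.78 h

Since intensity falls as 1/r², rate at 5.41 m:
(2.10/5.41)² = 0.1507, so 127 × 0.1507 = 19.14 μGy/h.
Stay time = 34.0 μGy ÷ 19.14 μGy/h = 1.776 h.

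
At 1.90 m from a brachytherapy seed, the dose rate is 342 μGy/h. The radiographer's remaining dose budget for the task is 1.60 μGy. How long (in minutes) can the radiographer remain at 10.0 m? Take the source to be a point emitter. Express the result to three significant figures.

7.78 min

Since intensity falls as 1/r², rate at 10.0 m:
342 × (1.90/10.0)² = 342 × 0.03610 = 12.35 μGy/h.
Stay time = 1.60 μGy ÷ 12.35 μGy/h = 0.1296 h = 7.776 min.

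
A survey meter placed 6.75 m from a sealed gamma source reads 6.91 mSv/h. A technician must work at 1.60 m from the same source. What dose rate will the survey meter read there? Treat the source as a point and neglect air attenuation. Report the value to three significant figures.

123 mSv/h

Since intensity falls as 1/r², scaling from 6.75 m to 1.60 m:
(6.75/1.60)² = 17.80, so 6.91 × 17.80 = 123.0 mSv/h.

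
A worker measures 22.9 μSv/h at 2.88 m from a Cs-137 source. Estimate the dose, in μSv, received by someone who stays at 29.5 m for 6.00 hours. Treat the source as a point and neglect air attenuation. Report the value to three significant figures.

1.31 μSv

Since intensity falls as 1/r², rate at 29.5 m:
22.9 × (2.88/29.5)² = 22.9 × 0.009531 = 0.2183 μSv/h.
Dose = rate × time = 0.2183 μSv/h × 6.000 h = 1.310 μSv.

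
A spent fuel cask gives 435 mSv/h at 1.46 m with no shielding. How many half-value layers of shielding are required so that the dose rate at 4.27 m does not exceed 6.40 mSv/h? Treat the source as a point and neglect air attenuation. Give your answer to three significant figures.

2.99 half-value layers

At 4.27 m, distance alone gives 435 × (1.46/4.27)² = 435 × 0.1169 = 50.85 mSv/h.
Further attenuation needed: 50.85/6.40 = 7.945.
n = log₂(7.945) = 2.990 half-value layers.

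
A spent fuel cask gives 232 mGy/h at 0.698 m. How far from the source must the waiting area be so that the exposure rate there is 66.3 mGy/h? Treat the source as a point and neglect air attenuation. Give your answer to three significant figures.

Since intensity falls as 1/r², d₂ = d₁·√(I₁/I₂).
I₁/I₂ = 232/66.3 = 3.499, so d₂ = 0.698 × √3.499 = 1.306 m.

1.31 m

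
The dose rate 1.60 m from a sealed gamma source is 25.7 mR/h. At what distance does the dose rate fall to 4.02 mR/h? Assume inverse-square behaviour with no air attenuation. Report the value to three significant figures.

By the inverse-square law, d₂ = d₁·√(I₁/I₂).
I₁/I₂ = 25.7/4.02 = 6.393, so d₂ = 1.60 × √6.393 = 4.046 m.

4.05 m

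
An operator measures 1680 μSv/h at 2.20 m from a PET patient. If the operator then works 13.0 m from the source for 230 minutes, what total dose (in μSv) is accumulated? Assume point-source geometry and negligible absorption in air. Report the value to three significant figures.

Intensity scales as (d₁/d₂)², so rate at 13.0 m:
(2.20/13.0)² = 0.02864, so 1680 × 0.02864 = 48.12 μSv/h.
Dose = rate × time = 48.12 μSv/h × 3.833 h = 184.4 μSv.

184 μSv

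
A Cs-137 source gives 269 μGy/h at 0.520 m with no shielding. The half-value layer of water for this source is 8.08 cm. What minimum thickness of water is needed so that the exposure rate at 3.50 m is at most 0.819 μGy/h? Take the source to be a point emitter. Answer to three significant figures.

23.1 cm

At 3.50 m, distance alone gives (0.520/3.50)² = 0.02207, so 269 × 0.02207 = 5.937 μGy/h.
Further attenuation needed: 5.937/0.819 = 7.249.
n = log₂(7.249) = 2.858 half-value layers.
Thickness = 2.858 × 8.08 cm = 23.09 cm.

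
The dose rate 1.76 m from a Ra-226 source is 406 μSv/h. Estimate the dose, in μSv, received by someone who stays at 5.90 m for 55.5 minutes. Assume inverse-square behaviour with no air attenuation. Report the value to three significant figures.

Using I₁d₁² = I₂d₂², rate at 5.90 m:
(1.76/5.90)² = 0.08899, so 406 × 0.08899 = 36.13 μSv/h.
Dose = rate × time = 36.13 μSv/h × 0.9250 h = 33.42 μSv.

33.4 μSv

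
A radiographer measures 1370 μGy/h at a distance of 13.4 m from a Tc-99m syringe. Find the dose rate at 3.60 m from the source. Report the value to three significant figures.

19000 μGy/h

Intensity scales as (d₁/d₂)², so the rate at 3.60 m is
(13.4/3.60)² = 13.85, so 1370 × 13.85 = 18970 μGy/h.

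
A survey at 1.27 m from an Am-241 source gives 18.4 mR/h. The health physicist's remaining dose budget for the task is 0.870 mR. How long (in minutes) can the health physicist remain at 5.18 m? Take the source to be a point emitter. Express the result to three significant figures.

47.2 min

Intensity scales as (d₁/d₂)², so rate at 5.18 m:
18.4 × (1.27/5.18)² = 18.4 × 0.06011 = 1.106 mR/h.
Stay time = 0.870 mR ÷ 1.106 mR/h = 0.7866 h = 47.20 min.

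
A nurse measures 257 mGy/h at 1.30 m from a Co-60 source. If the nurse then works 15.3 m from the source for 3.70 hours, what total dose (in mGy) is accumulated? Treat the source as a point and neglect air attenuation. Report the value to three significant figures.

6.86 mGy

By the inverse-square law, rate at 15.3 m:
(1.30/15.3)² = 0.007219, so 257 × 0.007219 = 1.855 mGy/h.
Dose = rate × time = 1.855 mGy/h × 3.700 h = 6.864 mGy.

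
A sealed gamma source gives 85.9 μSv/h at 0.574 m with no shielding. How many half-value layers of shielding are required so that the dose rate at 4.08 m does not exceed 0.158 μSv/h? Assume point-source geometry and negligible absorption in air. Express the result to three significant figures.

At 4.08 m, distance alone gives (0.574/4.08)² = 0.01979, so 85.9 × 0.01979 = 1.700 μSv/h.
Further attenuation needed: 1.700/0.158 = 10.76.
n = log₂(10.76) = 3.428 half-value layers.

3.43 half-value layers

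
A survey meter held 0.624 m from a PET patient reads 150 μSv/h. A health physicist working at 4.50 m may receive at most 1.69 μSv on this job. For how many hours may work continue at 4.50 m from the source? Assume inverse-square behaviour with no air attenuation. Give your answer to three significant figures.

Since intensity falls as 1/r², rate at 4.50 m:
(0.624/4.50)² = 0.01923, so 150 × 0.01923 = 2.885 μSv/h.
Stay time = 1.69 μSv ÷ 2.885 μSv/h = 0.5858 h.

0.586 h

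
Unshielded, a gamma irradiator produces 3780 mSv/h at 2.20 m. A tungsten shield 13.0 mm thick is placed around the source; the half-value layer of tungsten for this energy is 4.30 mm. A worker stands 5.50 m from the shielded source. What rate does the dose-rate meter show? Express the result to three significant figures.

Distance alone: (2.20/5.50)² = 0.1600, so 3780 × 0.1600 = 604.8 mSv/h.
Shield: 13.0/4.30 = 3.023 half-value layers → attenuation 2^(−3.023) = 0.1230.
Combined: 604.8 × 0.1230 = 74.39 mSv/h.

74.4 mSv/h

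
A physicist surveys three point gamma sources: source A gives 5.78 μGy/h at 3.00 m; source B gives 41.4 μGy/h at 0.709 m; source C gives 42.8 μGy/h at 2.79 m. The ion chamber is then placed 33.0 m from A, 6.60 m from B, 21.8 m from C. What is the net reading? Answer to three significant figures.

1.23 μGy/h

Each source contributes Iᵢ·(dᵢ/rᵢ)²; contributions add.
A: 5.78 × (3.00/33.0)² = 0.04777 μGy/h
B: 41.4 × (0.709/6.60)² = 0.4778 μGy/h
C: 42.8 × (2.79/21.8)² = 0.7010 μGy/h
Total = 0.04777 + 0.4778 + 0.7010 = 1.227 μGy/h.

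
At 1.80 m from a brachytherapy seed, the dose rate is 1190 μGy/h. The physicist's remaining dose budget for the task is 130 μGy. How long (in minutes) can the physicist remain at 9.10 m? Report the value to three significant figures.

Using I₁d₁² = I₂d₂², rate at 9.10 m:
(1.80/9.10)² = 0.03913, so 1190 × 0.03913 = 46.56 μGy/h.
Stay time = 130 μGy ÷ 46.56 μGy/h = 2.792 h = 167.5 min.

168 min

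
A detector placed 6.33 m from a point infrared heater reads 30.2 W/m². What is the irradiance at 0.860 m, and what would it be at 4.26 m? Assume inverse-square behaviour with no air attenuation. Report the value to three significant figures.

1640 W/m²; 66.7 W/m²

Since intensity falls as 1/r²,
At 0.860 m: (6.33/0.860)² = 54.18, so 30.2 × 54.18 = 1636 W/m²
At 4.26 m: 1636 × (0.860/4.26)² = 1636 × 0.04075 = 66.67 W/m².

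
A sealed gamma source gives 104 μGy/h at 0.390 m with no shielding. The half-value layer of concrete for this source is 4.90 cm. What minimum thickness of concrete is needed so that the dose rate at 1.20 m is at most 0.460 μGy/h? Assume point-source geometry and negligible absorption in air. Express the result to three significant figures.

At 1.20 m, distance alone gives (0.390/1.20)² = 0.1056, so 104 × 0.1056 = 10.98 μGy/h.
Further attenuation needed: 10.98/0.460 = 23.87.
n = log₂(23.87) = 4.577 half-value layers.
Thickness = 4.577 × 4.90 cm = 22.43 cm.

22.4 cm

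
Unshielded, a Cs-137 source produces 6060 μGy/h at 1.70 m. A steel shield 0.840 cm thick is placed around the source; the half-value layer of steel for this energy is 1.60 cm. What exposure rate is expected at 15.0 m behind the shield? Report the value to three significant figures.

54.1 μGy/h

Distance alone: 6060 × (1.70/15.0)² = 6060 × 0.01284 = 77.81 μGy/h.
Shield: 0.840/1.60 = 0.5250 half-value layers → attenuation 2^(−0.5250) = 0.6950.
Combined: 77.81 × 0.6950 = 54.08 μGy/h.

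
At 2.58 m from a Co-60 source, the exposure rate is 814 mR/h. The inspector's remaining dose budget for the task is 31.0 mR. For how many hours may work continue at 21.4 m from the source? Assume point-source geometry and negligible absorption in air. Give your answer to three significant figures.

By the inverse-square law, rate at 21.4 m:
(2.58/21.4)² = 0.01453, so 814 × 0.01453 = 11.83 mR/h.
Stay time = 31.0 mR ÷ 11.83 mR/h = 2.620 h.

2.62 h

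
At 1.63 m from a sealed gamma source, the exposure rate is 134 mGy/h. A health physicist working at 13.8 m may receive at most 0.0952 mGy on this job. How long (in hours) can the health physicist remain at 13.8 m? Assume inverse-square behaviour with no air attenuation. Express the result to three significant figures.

0.0509 h

Applying the 1/r² law, rate at 13.8 m:
134 × (1.63/13.8)² = 134 × 0.01395 = 1.869 mGy/h.
Stay time = 0.0952 mGy ÷ 1.869 mGy/h = 0.05094 h.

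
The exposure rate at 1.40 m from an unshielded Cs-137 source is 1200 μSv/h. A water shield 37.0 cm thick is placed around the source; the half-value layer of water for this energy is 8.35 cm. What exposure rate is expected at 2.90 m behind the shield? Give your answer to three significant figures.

Distance alone: (1.40/2.90)² = 0.2331, so 1200 × 0.2331 = 279.7 μSv/h.
Shield: 37.0/8.35 = 4.431 half-value layers → attenuation 2^(−4.431) = 0.04636.
Combined: 279.7 × 0.04636 = 12.97 μSv/h.

13.0 μSv/h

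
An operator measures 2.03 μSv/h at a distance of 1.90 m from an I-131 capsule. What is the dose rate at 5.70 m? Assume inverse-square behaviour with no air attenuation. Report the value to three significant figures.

0.226 μSv/h

By the inverse-square law, the rate at 5.70 m is
(1.90/5.70)² = 0.1111, so 2.03 × 0.1111 = 0.2255 μSv/h.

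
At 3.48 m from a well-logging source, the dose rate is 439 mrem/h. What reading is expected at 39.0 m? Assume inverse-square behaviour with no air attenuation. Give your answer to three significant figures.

3.50 mrem/h

Applying the 1/r² law, the rate at 39.0 m is
439 × (3.48/39.0)² = 439 × 0.007962 = 3.495 mrem/h.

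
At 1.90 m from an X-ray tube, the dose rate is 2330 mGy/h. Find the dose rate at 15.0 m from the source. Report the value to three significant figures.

37.4 mGy/h

Using I₁d₁² = I₂d₂², the rate at 15.0 m is
(1.90/15.0)² = 0.01604, so 2330 × 0.01604 = 37.37 mGy/h.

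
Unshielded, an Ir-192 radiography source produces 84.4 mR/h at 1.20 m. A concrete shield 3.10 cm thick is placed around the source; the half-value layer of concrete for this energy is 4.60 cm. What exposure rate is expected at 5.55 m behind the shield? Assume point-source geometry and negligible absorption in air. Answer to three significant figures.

2.47 mR/h

Distance alone: 84.4 × (1.20/5.55)² = 84.4 × 0.04675 = 3.946 mR/h.
Shield: 3.10/4.60 = 0.6739 half-value layers → attenuation 2^(−0.6739) = 0.6268.
Combined: 3.946 × 0.6268 = 2.473 mR/h.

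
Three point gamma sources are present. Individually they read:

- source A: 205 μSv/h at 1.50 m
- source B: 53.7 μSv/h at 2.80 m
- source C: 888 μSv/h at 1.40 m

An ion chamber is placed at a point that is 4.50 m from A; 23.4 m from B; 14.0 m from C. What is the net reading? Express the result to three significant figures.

32.4 μSv/h

Each source contributes Iᵢ·(dᵢ/rᵢ)²; contributions add.
A: 205 × (1.50/4.50)² = 22.78 μSv/h
B: 53.7 × (2.80/23.4)² = 0.7689 μSv/h
C: 888 × (1.40/14.0)² = 8.880 μSv/h
Total = 22.78 + 0.7689 + 8.880 = 32.43 μSv/h.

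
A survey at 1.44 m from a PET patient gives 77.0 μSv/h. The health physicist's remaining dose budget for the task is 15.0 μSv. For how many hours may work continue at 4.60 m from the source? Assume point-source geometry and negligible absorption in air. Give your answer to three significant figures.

1.99 h

Intensity scales as (d₁/d₂)², so rate at 4.60 m:
(1.44/4.60)² = 0.09800, so 77.0 × 0.09800 = 7.546 μSv/h.
Stay time = 15.0 μSv ÷ 7.546 μSv/h = 1.988 h.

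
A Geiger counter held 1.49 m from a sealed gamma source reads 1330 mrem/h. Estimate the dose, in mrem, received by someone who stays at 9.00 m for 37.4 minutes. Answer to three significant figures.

Using I₁d₁² = I₂d₂², rate at 9.00 m:
1330 × (1.49/9.00)² = 1330 × 0.02741 = 36.46 mrem/h.
Dose = rate × time = 36.46 mrem/h × 0.6233 h = 22.73 mrem.

22.7 mrem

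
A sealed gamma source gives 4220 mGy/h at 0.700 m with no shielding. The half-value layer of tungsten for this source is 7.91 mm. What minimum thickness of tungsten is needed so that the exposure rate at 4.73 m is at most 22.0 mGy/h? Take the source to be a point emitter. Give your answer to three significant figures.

16.4 mm

At 4.73 m, distance alone gives 4220 × (0.700/4.73)² = 4220 × 0.02190 = 92.42 mGy/h.
Further attenuation needed: 92.42/22.0 = 4.201.
n = log₂(4.201) = 2.071 half-value layers.
Thickness = 2.071 × 7.91 mm = 16.38 mm.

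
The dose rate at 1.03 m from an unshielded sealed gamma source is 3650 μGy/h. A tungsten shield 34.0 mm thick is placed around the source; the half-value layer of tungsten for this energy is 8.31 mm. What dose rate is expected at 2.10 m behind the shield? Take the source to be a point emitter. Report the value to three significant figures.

Distance alone: (1.03/2.10)² = 0.2406, so 3650 × 0.2406 = 878.2 μGy/h.
Shield: 34.0/8.31 = 4.091 half-value layers → attenuation 2^(−4.091) = 0.05868.
Combined: 878.2 × 0.05868 = 51.53 μGy/h.

51.5 μGy/h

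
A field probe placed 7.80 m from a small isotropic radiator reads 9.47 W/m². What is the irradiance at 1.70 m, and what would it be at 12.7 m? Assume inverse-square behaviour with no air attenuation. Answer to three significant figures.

199 W/m²; 3.57 W/m²

Using I₁d₁² = I₂d₂²,
At 1.70 m: 9.47 × (7.80/1.70)² = 9.47 × 21.05 = 199.3 W/m²
At 12.7 m: 199.3 × (1.70/12.7)² = 199.3 × 0.01792 = 3.571 W/m².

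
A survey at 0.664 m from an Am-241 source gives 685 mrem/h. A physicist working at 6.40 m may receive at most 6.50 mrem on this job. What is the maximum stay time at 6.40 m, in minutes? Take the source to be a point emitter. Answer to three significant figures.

52.9 min

Intensity scales as (d₁/d₂)², so rate at 6.40 m:
685 × (0.664/6.40)² = 685 × 0.01076 = 7.371 mrem/h.
Stay time = 6.50 mrem ÷ 7.371 mrem/h = 0.8818 h = 52.91 min.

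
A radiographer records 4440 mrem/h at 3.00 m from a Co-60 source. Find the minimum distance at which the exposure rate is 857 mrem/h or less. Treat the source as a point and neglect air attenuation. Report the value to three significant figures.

Using I₁d₁² = I₂d₂², d₂ = d₁·√(I₁/I₂).
I₁/I₂ = 4440/857 = 5.181, so d₂ = 3.00 × √5.181 = 6.829 m.

6.83 m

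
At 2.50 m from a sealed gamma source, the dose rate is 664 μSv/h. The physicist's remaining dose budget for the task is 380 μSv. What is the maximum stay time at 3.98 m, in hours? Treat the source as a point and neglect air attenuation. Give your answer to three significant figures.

Since intensity falls as 1/r², rate at 3.98 m:
664 × (2.50/3.98)² = 664 × 0.3946 = 262.0 μSv/h.
Stay time = 380 μSv ÷ 262.0 μSv/h = 1.450 h.

1.45 h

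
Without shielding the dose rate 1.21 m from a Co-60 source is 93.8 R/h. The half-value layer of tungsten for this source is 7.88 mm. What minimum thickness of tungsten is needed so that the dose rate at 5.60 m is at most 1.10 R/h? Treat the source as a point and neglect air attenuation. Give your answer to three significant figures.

15.7 mm

At 5.60 m, distance alone gives 93.8 × (1.21/5.60)² = 93.8 × 0.04669 = 4.380 R/h.
Further attenuation needed: 4.380/1.10 = 3.982.
n = log₂(3.982) = 1.993 half-value layers.
Thickness = 1.993 × 7.88 mm = 15.70 mm.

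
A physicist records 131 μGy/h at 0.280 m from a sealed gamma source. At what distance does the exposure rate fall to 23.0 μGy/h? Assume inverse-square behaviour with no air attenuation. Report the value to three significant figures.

0.668 m

Since intensity falls as 1/r², d₂ = d₁·√(I₁/I₂).
I₁/I₂ = 131/23.0 = 5.696, so d₂ = 0.280 × √5.696 = 0.6683 m.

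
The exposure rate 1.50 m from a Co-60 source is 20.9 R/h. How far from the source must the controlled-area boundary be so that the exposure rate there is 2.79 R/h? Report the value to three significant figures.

4.11 m

By the inverse-square law, d₂ = d₁·√(I₁/I₂).
I₁/I₂ = 20.9/2.79 = 7.491, so d₂ = 1.50 × √7.491 = 4.105 m.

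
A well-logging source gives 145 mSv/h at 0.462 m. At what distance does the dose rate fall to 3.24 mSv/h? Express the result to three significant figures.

3.09 m

Using I₁d₁² = I₂d₂², d₂ = d₁·√(I₁/I₂).
I₁/I₂ = 145/3.24 = 44.75, so d₂ = 0.462 × √44.75 = 3.091 m.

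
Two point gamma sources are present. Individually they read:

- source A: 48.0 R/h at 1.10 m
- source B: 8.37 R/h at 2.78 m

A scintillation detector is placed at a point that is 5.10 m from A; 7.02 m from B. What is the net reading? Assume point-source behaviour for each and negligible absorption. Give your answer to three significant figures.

Each source contributes Iᵢ·(dᵢ/rᵢ)²; contributions add.
A: 48.0 × (1.10/5.10)² = 2.233 R/h
B: 8.37 × (2.78/7.02)² = 1.313 R/h
Total = 2.233 + 1.313 = 3.546 R/h.

3.55 R/h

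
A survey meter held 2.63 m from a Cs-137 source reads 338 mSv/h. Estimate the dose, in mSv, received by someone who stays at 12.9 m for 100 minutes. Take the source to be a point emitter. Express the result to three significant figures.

23.4 mSv

Intensity scales as (d₁/d₂)², so rate at 12.9 m:
338 × (2.63/12.9)² = 338 × 0.04157 = 14.05 mSv/h.
Dose = rate × time = 14.05 mSv/h × 1.667 h = 23.42 mSv.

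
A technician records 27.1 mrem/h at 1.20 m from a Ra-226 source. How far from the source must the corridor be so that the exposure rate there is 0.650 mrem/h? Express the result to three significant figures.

7.75 m

By the inverse-square law, d₂ = d₁·√(I₁/I₂).
I₁/I₂ = 27.1/0.650 = 41.69, so d₂ = 1.20 × √41.69 = 7.748 m.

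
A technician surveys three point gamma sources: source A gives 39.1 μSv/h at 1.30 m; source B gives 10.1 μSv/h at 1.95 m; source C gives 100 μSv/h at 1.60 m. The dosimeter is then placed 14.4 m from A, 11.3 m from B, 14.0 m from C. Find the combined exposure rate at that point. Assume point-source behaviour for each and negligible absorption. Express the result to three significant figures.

Each source contributes Iᵢ·(dᵢ/rᵢ)²; contributions add.
A: 39.1 × (1.30/14.4)² = 0.3187 μSv/h
B: 10.1 × (1.95/11.3)² = 0.3008 μSv/h
C: 100 × (1.60/14.0)² = 1.306 μSv/h
Total = 0.3187 + 0.3008 + 1.306 = 1.925 μSv/h.

1.93 μSv/h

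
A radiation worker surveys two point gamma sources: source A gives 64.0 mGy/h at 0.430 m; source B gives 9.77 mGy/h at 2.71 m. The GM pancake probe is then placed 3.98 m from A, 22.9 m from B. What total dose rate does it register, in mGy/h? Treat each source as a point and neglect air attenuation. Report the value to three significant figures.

By superposition, sum each source's inverse-square contribution:
A: 64.0 × (0.430/3.98)² = 0.7471 mGy/h
B: 9.77 × (2.71/22.9)² = 0.1368 mGy/h
Total = 0.7471 + 0.1368 = 0.8839 mGy/h.

0.884 mGy/h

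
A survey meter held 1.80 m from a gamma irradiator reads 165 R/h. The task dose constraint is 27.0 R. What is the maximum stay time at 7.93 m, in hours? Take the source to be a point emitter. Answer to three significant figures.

By the inverse-square law, rate at 7.93 m:
(1.80/7.93)² = 0.05152, so 165 × 0.05152 = 8.501 R/h.
Stay time = 27.0 R ÷ 8.501 R/h = 3.176 h.

3.18 h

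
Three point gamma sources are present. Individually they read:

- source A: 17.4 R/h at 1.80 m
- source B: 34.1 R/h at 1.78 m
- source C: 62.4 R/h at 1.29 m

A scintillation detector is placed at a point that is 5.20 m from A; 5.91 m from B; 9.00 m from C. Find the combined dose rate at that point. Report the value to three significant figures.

Each source contributes Iᵢ·(dᵢ/rᵢ)²; contributions add.
A: 17.4 × (1.80/5.20)² = 2.085 R/h
B: 34.1 × (1.78/5.91)² = 3.093 R/h
C: 62.4 × (1.29/9.00)² = 1.282 R/h
Total = 2.085 + 3.093 + 1.282 = 6.460 R/h.

6.46 R/h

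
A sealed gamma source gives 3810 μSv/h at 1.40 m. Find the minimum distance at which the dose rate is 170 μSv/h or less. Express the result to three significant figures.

Applying the 1/r² law, d₂ = d₁·√(I₁/I₂).
I₁/I₂ = 3810/170 = 22.41, so d₂ = 1.40 × √22.41 = 6.627 m.

6.63 m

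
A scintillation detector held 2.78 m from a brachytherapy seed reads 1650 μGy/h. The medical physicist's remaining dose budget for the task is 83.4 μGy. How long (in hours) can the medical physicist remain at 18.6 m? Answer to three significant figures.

Applying the 1/r² law, rate at 18.6 m:
(2.78/18.6)² = 0.02234, so 1650 × 0.02234 = 36.86 μGy/h.
Stay time = 83.4 μGy ÷ 36.86 μGy/h = 2.263 h.

2.26 h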